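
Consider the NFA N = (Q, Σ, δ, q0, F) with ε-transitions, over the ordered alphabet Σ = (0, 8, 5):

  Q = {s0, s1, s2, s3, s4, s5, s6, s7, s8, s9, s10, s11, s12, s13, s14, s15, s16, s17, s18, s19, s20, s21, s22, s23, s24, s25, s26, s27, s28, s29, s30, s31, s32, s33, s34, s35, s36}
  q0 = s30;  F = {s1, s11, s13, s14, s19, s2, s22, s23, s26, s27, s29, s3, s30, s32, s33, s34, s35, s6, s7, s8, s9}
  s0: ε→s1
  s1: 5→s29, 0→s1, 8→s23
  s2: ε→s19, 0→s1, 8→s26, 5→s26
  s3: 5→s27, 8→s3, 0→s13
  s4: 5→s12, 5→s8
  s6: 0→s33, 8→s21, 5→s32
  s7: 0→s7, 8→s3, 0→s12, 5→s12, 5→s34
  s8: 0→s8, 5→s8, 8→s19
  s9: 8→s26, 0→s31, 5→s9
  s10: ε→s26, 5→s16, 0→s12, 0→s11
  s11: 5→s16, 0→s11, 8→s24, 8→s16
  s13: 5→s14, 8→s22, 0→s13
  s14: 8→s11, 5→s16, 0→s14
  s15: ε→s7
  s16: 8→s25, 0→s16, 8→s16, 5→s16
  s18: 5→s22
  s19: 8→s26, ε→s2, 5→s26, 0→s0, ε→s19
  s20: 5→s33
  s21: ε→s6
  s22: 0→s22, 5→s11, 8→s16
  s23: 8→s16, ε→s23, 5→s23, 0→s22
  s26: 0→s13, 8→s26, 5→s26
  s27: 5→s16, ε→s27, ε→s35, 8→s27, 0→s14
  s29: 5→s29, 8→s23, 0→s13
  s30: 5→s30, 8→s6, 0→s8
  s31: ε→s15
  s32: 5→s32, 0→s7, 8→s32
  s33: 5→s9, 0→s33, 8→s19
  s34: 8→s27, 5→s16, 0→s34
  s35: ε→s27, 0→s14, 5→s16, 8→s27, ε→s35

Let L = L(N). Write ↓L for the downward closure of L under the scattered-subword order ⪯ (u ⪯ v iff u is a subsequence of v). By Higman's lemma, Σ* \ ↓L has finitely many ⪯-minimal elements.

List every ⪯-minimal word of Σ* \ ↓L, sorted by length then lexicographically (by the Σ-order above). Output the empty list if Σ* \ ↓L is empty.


Antichain: [08088, 85055, 088055].

|Q|=37, |F|=21, |δ|=90 (13 ε).
min D↑ (20 st, q0=0, F={16}): 0:0→1,8→2,5→0 1:0→1,8→3,5→1 2:0→4,8→2,5→5 3:0→6,8→7,5→7 4:0→4,8→3,5→8 5:0→9,8→5,5→5 6:0→6,8→10,5→11 7:0→12,8→7,5→7 8:0→9,8→7,5→8 9:0→9,8→13,5→14 10:0→15,8→16,5→10 11:0→12,8→10,5→11 12:0→12,8→15,5→17 13:0→12,8→13,5→18 14:0→14,8→18,5→16 15:0→15,8→16,5→19 16:0→16,8→16,5→16 17:0→17,8→19,5→16 18:0→17,8→18,5→16 19:0→19,8→16,5→16 [Hopcroft].
'08088': |S_i|=[29, 25, 17, 11, 6, 3] end={s16,s24,s25} ∉↓L; 5/5 del acc.
'85055': |S_i|=[29, 27, 20, 15, 9, 2] end={s16,s25} ∉↓L; 5/5 deletions ∈↓L.
'088055': run [29, 25, 17, 12, 7, 5, 2] end={s16,s25} — reject; 6/6 del acc.
3 obstructions.


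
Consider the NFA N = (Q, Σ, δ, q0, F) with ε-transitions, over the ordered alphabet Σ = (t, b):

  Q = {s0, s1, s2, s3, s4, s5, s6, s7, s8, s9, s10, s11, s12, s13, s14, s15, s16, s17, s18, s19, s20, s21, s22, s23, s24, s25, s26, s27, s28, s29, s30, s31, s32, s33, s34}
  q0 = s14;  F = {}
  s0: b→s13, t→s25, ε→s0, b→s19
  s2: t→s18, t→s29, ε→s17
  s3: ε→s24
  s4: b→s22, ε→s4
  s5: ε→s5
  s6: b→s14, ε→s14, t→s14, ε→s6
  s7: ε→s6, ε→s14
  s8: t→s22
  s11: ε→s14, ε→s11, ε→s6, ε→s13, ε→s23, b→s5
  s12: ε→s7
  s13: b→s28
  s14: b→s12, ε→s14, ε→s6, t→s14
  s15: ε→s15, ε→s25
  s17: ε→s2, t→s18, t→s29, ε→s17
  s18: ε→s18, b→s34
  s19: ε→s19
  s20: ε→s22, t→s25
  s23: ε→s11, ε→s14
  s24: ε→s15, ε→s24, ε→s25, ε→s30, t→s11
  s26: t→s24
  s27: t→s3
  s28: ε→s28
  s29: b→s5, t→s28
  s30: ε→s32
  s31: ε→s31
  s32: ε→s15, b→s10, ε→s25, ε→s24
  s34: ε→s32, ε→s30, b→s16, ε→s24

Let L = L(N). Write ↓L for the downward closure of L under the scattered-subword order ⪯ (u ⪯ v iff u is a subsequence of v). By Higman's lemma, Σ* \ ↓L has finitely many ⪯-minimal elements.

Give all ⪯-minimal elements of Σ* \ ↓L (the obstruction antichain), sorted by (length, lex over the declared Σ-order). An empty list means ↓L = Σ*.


|Q|=35, |F|=0, |δ|=63 (39 ε).
min D↑ (1 st, q0=0, F={0}): 0:t→0,b→0 [Hopcroft].
ε ∈ L(D↑) — L = ∅.

A = [ε].


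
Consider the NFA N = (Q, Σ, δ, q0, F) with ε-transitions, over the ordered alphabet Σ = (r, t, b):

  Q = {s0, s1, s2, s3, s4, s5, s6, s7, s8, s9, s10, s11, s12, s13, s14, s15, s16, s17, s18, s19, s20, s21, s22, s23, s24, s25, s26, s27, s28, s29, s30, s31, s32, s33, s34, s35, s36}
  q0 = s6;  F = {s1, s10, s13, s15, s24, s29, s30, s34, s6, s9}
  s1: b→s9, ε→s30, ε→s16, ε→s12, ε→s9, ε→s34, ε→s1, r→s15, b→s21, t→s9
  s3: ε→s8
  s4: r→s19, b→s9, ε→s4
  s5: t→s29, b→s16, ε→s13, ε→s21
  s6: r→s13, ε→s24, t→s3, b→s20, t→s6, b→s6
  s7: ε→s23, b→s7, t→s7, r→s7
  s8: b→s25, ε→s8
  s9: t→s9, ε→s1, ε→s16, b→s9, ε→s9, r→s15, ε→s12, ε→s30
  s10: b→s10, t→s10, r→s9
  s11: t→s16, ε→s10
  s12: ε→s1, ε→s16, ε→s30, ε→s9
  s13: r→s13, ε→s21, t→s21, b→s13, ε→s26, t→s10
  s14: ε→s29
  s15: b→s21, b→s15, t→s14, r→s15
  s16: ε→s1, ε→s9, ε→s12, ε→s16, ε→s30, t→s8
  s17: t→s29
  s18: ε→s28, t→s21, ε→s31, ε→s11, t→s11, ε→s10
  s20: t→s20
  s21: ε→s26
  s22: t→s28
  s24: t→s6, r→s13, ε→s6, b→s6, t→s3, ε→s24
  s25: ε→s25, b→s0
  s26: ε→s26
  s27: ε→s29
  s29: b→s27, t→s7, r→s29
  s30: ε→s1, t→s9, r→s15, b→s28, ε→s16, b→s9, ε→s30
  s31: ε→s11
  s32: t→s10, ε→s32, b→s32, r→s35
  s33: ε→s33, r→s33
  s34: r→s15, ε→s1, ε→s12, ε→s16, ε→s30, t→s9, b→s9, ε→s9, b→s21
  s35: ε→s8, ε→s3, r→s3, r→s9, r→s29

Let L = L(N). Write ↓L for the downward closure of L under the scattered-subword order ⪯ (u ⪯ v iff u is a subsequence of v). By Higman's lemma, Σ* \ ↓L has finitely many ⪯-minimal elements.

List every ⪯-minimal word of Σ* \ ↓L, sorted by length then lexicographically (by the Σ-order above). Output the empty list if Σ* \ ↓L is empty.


|Q|=37, |F|=10, |δ|=115 (54 ε).
min D↑ (7 st, q0=0, F={6}): 0:r→1,t→0,b→0 1:r→1,t→2,b→1 2:r→3,t→2,b→2 3:r→4,t→3,b→3 4:r→4,t→5,b→4 5:r→5,t→6,b→5 6:r→6,t→6,b→6 (ε-aug+det+¬).
'rtrrtt': run [24, 20, 19, 18, 8, 5, 2] end={s23,s7} rej; 6/6 single-dels accept.
1 minimals (antichain).

min(Σ*\↓L) = [rtrrtt].


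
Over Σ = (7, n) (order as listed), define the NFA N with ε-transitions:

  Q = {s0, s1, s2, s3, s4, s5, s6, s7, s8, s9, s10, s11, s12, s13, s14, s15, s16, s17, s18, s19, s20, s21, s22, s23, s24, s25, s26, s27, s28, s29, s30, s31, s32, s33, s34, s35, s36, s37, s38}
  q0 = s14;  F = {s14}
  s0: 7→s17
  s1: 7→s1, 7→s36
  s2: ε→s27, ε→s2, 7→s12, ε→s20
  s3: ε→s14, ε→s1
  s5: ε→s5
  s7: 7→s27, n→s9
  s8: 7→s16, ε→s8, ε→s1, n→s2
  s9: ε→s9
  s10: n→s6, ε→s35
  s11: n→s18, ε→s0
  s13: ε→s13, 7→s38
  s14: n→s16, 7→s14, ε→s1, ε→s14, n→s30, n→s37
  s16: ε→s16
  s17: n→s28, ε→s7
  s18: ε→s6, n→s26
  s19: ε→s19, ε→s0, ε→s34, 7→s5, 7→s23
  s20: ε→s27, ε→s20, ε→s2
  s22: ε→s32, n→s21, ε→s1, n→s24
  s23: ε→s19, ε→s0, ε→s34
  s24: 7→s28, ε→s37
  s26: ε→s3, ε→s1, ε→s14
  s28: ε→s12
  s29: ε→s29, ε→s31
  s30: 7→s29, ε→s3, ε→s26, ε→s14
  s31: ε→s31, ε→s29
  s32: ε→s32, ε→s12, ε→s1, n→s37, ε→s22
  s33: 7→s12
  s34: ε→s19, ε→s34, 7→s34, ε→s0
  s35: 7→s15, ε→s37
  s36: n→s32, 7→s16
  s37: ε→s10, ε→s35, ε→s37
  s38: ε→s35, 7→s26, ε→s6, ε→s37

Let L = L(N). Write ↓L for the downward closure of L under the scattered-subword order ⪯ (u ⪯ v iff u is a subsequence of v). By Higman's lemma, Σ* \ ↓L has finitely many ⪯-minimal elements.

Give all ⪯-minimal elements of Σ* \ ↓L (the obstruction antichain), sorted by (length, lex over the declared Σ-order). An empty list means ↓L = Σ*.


min(Σ*\↓L) = [].

|Q|=39, |F|=1, |δ|=84 (54 ε).
min D↑ (1 st, q0=0, F={}): 0:7→0,n→0 (ε-aug+det+¬).
L(D↑) = ∅; no obstructions.


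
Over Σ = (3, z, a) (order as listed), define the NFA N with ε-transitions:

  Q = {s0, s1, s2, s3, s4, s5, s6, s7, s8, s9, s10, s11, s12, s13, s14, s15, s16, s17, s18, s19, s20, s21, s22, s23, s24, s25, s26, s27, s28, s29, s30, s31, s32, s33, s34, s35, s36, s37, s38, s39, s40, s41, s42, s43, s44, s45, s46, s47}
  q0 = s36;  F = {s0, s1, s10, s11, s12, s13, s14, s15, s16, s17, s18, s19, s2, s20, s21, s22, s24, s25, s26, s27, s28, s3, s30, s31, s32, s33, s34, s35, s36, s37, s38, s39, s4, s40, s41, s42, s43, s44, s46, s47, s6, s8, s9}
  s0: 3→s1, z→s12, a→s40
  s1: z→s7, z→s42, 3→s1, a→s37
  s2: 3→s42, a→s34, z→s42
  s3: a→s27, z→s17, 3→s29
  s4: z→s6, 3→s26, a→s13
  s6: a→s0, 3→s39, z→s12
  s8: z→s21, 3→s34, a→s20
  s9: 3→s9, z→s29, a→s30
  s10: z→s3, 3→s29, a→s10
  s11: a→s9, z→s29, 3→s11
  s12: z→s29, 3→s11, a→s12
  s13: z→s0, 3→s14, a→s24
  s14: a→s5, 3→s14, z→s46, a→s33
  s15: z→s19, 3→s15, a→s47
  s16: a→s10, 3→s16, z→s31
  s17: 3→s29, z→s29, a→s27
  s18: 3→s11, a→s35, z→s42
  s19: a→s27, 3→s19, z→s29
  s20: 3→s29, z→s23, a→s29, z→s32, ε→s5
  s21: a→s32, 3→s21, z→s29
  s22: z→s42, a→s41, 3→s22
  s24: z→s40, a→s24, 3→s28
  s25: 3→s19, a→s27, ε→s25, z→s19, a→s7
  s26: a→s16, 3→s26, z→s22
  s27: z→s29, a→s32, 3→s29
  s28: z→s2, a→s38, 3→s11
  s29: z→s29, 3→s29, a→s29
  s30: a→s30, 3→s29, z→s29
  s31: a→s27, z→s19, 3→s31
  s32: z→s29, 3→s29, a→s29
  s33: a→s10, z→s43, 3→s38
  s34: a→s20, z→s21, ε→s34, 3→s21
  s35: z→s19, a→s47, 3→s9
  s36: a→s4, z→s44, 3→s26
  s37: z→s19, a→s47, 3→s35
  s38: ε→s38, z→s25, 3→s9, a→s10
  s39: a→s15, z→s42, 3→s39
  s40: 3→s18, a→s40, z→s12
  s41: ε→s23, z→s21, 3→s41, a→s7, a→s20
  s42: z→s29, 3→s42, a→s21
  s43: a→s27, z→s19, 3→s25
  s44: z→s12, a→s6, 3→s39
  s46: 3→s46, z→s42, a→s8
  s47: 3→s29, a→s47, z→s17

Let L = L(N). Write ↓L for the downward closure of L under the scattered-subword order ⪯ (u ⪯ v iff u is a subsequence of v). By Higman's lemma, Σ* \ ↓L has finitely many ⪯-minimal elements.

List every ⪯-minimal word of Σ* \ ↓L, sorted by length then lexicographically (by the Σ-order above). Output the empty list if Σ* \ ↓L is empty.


|Q|=48, |F|=43, |δ|=142 (5 ε).
min D↑ (44 st, q0=0, F={16}): 0:3→1,z→2,a→3 1:3→1,z→4,a→5 2:3→6,z→7,a→8 3:3→1,z→8,a→9 4:3→4,z→10,a→11 5:3→5,z→12,a→13 6:3→6,z→10,a→14 7:3→15,z→16,a→7 8:3→6,z→7,a→17 9:3→18,z→17,a→19 10:3→10,z→16,a→20 11:3→11,z→20,a→21 12:3→12,z→22,a→23 13:3→16,z→24,a→13 14:3→14,z→22,a→25 15:3→15,z→16,a→26 16:3→16,z→16,a→16 17:3→27,z→7,a→28 18:3→18,z→29,a→30 19:3→31,z→28,a→19 20:3→20,z→16,a→32 21:3→16,z→32,a→16 22:3→22,z→16,a→23 23:3→16,z→16,a→32 24:3→16,z→33,a→23 25:3→16,z→33,a→25 26:3→26,z→16,a→34 27:3→27,z→10,a→35 28:3→36,z→7,a→28 29:3→29,z→10,a→37 30:3→38,z→39,a→13 31:3→15,z→40,a→38 32:3→16,z→16,a→16 33:3→16,z→16,a→23 34:3→16,z→16,a→34 35:3→41,z→22,a→25 36:3→15,z→10,a→41 37:3→42,z→20,a→21 38:3→26,z→43,a→13 39:3→43,z→22,a→23 40:3→10,z→10,a→42 41:3→26,z→22,a→25 42:3→20,z→20,a→21 43:3→22,z→22,a→23 (ε-aug+det+¬).
'zzz': N↓-sim [47, 36, 13, 1] end={s29} — reject; 3/3 single-dels accept.
'3aa3': |S_i|=[47, 38, 27, 12, 1] end={s29} ∉↓L; 4/4 del acc.
'3zaaa': |S_i|=[47, 38, 21, 11, 6, 1] end={s29} ∉↓L; 5/5 del acc.
'3azaz': N↓-sim [47, 38, 27, 12, 4, 1] end={s29} rej; 5/5 single-dels accept.
'aaa33z': run [47, 45, 40, 31, 24, 9, 1] end={s29} ∉↓L; 6/6 single-dels accept.
5 obstructions.

Antichain: [zzz, 3aa3, 3zaaa, 3azaz, aaa33z].


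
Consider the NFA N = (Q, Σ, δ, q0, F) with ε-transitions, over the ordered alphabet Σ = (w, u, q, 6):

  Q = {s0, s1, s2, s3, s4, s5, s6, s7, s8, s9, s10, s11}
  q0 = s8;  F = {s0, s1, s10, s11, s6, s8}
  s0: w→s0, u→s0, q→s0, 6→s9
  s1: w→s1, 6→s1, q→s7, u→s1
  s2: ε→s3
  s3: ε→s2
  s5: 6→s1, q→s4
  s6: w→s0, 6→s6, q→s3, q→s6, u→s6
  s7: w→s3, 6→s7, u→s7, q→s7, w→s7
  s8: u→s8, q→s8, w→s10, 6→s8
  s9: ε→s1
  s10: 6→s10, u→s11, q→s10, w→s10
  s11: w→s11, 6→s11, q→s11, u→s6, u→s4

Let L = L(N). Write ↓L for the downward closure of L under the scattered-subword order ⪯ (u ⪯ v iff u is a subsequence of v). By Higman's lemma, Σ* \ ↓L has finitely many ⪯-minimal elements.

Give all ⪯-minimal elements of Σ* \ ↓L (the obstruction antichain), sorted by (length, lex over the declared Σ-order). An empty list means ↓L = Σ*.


A = [wuuw6q].

|Q|=12, |F|=6, |δ|=36 (3 ε).
min D↑ (7 st, q0=0, F={6}): 0:w→1,u→0,q→0,6→0 1:w→1,u→2,q→1,6→1 2:w→2,u→3,q→2,6→2 3:w→4,u→3,q→3,6→3 4:w→4,u→4,q→4,6→5 5:w→5,u→5,q→6,6→5 6:w→6,u→6,q→6,6→6.
'wuuw6q': |S_i|=[11, 10, 9, 8, 6, 5, 3] end={s2,s3,s7} rej; 6/6 deletions ∈↓L.
1 obstructions.


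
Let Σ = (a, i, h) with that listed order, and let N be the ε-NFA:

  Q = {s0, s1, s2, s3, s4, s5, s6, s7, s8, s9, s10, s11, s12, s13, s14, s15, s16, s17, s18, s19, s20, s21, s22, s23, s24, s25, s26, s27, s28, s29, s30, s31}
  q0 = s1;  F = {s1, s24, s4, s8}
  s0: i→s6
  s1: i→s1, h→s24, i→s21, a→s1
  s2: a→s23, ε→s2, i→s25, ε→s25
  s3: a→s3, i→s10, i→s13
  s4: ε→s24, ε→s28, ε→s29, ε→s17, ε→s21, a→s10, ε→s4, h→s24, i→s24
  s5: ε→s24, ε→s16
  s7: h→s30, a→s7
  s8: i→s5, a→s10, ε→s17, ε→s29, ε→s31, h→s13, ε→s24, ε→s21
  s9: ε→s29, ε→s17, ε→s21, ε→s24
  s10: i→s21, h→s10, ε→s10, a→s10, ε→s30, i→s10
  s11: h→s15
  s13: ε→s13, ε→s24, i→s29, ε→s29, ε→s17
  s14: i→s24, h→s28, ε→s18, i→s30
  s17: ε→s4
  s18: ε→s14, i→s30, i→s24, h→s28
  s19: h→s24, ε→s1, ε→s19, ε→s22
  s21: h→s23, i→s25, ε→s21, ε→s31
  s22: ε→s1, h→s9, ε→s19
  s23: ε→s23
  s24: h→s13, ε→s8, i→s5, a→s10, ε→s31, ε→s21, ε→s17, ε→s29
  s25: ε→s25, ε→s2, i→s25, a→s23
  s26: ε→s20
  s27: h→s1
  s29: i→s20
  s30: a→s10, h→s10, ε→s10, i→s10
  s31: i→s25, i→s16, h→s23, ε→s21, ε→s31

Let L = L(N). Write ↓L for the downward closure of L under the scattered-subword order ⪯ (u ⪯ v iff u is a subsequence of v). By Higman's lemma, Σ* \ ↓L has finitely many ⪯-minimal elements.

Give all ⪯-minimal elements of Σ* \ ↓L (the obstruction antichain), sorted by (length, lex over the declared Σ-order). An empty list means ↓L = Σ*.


|Q|=32, |F|=4, |δ|=94 (47 ε).
min D↑ (3 st, q0=0, F={2}): 0:a→0,i→0,h→1 1:a→2,i→1,h→1 2:a→2,i→2,h→2 [Hopcroft].
'ha': run [18, 17, 8] end={s10,s16,s2,s21,s23,s25,s30,s31} ∉↓L; 2/2 del acc.
1 obstructions.

A = [ha].


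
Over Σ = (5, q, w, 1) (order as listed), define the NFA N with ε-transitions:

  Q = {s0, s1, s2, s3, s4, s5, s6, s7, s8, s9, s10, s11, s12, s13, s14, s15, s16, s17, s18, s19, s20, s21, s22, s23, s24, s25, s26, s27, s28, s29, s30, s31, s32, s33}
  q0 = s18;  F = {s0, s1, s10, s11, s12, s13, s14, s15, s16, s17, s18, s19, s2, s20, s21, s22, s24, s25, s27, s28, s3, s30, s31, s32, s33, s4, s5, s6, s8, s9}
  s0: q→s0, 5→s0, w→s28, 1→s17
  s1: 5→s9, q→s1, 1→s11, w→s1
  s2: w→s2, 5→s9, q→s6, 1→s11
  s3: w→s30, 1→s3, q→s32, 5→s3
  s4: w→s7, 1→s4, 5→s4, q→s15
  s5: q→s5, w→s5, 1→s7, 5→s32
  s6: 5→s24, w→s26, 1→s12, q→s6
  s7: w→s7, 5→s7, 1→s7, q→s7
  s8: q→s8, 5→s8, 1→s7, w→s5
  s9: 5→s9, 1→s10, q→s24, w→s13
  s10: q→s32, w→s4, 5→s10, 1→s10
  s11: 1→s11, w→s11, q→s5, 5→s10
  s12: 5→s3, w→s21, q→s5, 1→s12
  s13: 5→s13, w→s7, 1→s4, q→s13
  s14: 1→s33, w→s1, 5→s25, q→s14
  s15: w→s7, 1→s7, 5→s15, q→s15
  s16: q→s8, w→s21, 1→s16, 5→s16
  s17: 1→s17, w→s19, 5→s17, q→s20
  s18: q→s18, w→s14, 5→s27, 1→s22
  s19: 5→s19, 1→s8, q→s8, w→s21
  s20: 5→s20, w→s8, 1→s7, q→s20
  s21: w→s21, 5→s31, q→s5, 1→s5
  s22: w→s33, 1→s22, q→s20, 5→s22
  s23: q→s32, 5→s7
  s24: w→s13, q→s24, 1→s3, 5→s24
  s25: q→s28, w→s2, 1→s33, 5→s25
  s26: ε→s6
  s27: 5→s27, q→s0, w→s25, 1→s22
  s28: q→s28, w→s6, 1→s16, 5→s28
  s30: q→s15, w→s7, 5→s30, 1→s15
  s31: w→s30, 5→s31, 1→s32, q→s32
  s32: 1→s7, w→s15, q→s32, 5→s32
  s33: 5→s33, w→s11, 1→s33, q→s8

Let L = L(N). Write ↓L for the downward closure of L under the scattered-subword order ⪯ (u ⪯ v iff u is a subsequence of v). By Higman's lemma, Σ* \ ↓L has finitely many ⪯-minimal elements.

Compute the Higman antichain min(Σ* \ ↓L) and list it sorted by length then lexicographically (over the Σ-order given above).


min(Σ*\↓L) = [1q1, ww5ww, 5q1w11].

|Q|=34, |F|=30, |δ|=127 (1 ε).
min D↑ (31 st, q0=0, F={15}): 0:5→1,q→0,w→2,1→3 1:5→1,q→4,w→5,1→3 2:5→5,q→2,w→6,1→7 3:5→3,q→8,w→7,1→3 4:5→4,q→4,w→9,1→10 5:5→5,q→9,w→11,1→7 6:5→12,q→6,w→6,1→13 7:5→7,q→14,w→13,1→7 8:5→8,q→8,w→14,1→15 9:5→9,q→9,w→16,1→17 10:5→10,q→8,w→18,1→10 11:5→12,q→16,w→11,1→13 12:5→12,q→19,w→20,1→21 13:5→21,q→22,w→13,1→13 14:5→14,q→14,w→22,1→15 15:5→15,q→15,w→15,1→15 16:5→19,q→16,w→16,1→23 17:5→17,q→14,w→24,1→17 18:5→18,q→14,w→24,1→14 19:5→19,q→19,w→20,1→25 20:5→20,q→20,w→15,1→26 21:5→21,q→27,w→26,1→21 22:5→27,q→22,w→22,1→15 23:5→25,q→22,w→24,1→23 24:5→28,q→22,w→24,1→22 25:5→25,q→27,w→29,1→25 26:5→26,q→30,w→15,1→26 27:5→27,q→27,w→30,1→15 28:5→28,q→27,w→29,1→27 29:5→29,q→30,w→15,1→30 30:5→30,q→30,w→15,1→15 (ε-aug+det+¬).
'1q1': run [32, 19, 6, 1] end={s7} — reject; 3/3 deletions ∈↓L.
'ww5ww': run [32, 26, 19, 11, 5, 1] end={s7} ∉↓L; 5/5 single-dels accept.
'5q1w11': run [32, 29, 21, 15, 9, 5, 1] end={s7} — reject; 6/6 del acc.
3 words, ⪯-incomp.


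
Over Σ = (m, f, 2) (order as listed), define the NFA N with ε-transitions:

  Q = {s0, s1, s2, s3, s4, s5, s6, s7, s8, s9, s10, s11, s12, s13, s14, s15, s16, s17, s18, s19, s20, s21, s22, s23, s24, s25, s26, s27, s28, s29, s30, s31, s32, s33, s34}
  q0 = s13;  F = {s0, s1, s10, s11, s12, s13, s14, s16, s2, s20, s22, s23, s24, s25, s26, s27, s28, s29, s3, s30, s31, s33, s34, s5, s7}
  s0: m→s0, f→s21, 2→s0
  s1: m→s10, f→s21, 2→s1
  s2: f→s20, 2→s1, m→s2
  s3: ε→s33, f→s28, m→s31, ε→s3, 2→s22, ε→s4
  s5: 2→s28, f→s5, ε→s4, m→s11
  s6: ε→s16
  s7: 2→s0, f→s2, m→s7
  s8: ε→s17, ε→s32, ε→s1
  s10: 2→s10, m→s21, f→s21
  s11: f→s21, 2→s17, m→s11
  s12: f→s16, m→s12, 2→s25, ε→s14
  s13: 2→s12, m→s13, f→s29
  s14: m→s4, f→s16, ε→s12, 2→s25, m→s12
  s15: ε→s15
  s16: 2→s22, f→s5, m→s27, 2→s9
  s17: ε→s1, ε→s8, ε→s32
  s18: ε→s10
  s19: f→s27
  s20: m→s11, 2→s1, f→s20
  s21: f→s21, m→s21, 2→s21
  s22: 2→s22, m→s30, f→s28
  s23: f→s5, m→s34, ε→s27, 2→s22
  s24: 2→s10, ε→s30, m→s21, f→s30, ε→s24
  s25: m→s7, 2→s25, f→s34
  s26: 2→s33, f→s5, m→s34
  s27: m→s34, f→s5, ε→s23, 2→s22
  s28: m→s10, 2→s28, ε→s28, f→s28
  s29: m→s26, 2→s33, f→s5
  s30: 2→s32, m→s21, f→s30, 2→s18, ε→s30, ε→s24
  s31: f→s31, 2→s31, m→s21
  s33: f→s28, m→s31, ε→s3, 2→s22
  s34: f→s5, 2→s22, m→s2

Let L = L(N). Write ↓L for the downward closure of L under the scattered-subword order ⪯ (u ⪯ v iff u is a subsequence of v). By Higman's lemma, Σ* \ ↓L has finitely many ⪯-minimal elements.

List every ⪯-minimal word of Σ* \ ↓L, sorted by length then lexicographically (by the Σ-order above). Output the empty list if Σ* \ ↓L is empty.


Antichain: [ffmf, f2mm, 22m2f, fmmm2f].

|Q|=35, |F|=25, |δ|=105 (23 ε).
min D↑ (22 st, q0=0, F={16}): 0:m→0,f→1,2→2 1:m→3,f→4,2→5 2:m→2,f→6,2→7 3:m→8,f→4,2→5 4:m→9,f→4,2→10 5:m→11,f→10,2→12 6:m→13,f→4,2→12 7:m→14,f→8,2→7 8:m→15,f→4,2→12 9:m→9,f→16,2→17 10:m→18,f→10,2→10 11:m→16,f→11,2→11 12:m→19,f→10,2→12 13:m→8,f→4,2→12 14:m→14,f→15,2→20 15:m→15,f→21,2→17 16:m→16,f→16,2→16 17:m→18,f→16,2→17 18:m→16,f→16,2→18 19:m→16,f→19,2→18 20:m→20,f→16,2→20 21:m→9,f→21,2→17 (ε-aug+det+¬).
'ffmf': N↓-sim [32, 26, 15, 7, 1] end={s21} rej; 4/4 deletions ∈↓L.
'f2mm': |S_i|=[32, 26, 16, 7, 1] end={s21} — reject; 4/4 del acc.
'22m2f': |S_i|=[32, 29, 22, 14, 8, 1] end={s21} — reject; 5/5 del acc.
'fmmm2f': |S_i|=[32, 26, 23, 18, 12, 7, 1] end={s21} rej; 6/6 del acc.
4 minimals (antichain).


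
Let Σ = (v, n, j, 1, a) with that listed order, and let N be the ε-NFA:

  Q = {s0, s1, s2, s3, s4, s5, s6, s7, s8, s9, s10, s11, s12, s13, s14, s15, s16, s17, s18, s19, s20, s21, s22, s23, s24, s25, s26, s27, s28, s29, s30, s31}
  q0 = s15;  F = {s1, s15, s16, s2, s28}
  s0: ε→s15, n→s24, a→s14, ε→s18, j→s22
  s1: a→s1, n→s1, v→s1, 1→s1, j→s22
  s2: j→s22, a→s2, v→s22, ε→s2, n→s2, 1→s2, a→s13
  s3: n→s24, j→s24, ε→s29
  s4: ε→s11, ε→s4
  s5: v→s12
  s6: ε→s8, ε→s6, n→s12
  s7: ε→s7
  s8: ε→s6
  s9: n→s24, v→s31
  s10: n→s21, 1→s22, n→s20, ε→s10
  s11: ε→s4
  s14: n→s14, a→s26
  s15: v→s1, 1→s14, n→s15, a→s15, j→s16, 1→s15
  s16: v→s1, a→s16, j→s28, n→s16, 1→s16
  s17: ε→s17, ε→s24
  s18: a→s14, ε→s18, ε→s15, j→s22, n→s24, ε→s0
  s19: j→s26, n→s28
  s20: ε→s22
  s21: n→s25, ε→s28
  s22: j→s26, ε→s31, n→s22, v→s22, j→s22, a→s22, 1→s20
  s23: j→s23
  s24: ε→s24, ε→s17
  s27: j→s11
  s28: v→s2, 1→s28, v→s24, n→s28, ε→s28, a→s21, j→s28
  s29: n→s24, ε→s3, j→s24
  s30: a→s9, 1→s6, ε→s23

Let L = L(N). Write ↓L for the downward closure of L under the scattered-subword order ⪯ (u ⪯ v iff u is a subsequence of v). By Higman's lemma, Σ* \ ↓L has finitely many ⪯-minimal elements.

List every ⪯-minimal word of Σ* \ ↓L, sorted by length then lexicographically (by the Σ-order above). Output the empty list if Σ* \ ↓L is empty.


|Q|=32, |F|=5, |δ|=85 (25 ε).
min D↑ (6 st, q0=0, F={3}): 0:v→1,n→0,j→2,1→0,a→0 1:v→1,n→1,j→3,1→1,a→1 2:v→1,n→2,j→4,1→2,a→2 3:v→3,n→3,j→3,1→3,a→3 4:v→5,n→4,j→4,1→4,a→4 5:v→3,n→5,j→3,1→5,a→5 [Hopcroft].
'vj': N↓-sim [15, 9, 4] end={s20,s22,s26,s31} rej; 2/2 single-dels accept.
'jjvv': |S_i|=[15, 13, 11, 8, 4] end={s20,s22,s26,s31} — reject; 4/4 deletions ∈↓L.
2 minimals (antichain).

min(Σ*\↓L) = [vj, jjvv].


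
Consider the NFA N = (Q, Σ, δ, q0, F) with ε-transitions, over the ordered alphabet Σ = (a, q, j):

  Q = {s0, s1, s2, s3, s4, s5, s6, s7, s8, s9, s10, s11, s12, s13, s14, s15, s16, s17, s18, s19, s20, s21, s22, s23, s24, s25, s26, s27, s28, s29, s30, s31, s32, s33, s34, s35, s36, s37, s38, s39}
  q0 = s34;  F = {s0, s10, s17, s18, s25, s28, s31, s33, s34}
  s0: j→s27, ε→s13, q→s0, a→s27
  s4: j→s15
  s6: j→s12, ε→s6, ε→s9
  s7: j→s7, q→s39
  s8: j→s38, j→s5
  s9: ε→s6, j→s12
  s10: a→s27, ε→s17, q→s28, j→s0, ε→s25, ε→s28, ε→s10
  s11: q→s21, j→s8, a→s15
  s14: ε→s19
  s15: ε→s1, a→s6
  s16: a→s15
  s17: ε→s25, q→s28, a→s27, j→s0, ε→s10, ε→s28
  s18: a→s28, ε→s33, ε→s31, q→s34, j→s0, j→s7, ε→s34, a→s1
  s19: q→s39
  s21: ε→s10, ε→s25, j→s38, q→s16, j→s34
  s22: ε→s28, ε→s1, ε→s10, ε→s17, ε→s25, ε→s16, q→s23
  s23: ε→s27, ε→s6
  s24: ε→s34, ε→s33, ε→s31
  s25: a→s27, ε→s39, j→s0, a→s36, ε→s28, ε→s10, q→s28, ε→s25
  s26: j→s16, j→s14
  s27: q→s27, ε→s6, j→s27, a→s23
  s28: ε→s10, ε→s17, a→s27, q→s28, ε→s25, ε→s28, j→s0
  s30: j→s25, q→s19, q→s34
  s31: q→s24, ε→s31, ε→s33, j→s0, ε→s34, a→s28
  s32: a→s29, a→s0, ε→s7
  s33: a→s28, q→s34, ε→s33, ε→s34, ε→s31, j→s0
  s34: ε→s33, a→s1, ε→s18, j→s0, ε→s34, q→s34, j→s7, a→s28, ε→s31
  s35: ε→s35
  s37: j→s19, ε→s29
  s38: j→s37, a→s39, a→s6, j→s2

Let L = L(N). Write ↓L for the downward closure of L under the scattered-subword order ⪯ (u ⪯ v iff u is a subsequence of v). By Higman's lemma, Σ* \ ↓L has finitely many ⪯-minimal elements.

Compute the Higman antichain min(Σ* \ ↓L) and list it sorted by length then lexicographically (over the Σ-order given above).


min(Σ*\↓L) = [aa, ja, jj].

|Q|=40, |F|=9, |δ|=115 (51 ε).
min D↑ (4 st, q0=0, F={3}): 0:a→1,q→0,j→2 1:a→3,q→1,j→2 2:a→3,q→2,j→3 3:a→3,q→3,j→3 (ε-aug+det+¬).
'aa': run [20, 14, 6] end={s12,s23,s27,s36,s6,s9} rej; 2/2 deletions ∈↓L.
'ja': |S_i|=[20, 9, 5] end={s12,s23,s27,s6,s9} ∉↓L; 2/2 single-dels accept.
'jj': N↓-sim [20, 9, 7] end={s12,s23,s27,s39,s6,s7,s9} — reject; 2/2 del acc.
3 minimals (antichain).


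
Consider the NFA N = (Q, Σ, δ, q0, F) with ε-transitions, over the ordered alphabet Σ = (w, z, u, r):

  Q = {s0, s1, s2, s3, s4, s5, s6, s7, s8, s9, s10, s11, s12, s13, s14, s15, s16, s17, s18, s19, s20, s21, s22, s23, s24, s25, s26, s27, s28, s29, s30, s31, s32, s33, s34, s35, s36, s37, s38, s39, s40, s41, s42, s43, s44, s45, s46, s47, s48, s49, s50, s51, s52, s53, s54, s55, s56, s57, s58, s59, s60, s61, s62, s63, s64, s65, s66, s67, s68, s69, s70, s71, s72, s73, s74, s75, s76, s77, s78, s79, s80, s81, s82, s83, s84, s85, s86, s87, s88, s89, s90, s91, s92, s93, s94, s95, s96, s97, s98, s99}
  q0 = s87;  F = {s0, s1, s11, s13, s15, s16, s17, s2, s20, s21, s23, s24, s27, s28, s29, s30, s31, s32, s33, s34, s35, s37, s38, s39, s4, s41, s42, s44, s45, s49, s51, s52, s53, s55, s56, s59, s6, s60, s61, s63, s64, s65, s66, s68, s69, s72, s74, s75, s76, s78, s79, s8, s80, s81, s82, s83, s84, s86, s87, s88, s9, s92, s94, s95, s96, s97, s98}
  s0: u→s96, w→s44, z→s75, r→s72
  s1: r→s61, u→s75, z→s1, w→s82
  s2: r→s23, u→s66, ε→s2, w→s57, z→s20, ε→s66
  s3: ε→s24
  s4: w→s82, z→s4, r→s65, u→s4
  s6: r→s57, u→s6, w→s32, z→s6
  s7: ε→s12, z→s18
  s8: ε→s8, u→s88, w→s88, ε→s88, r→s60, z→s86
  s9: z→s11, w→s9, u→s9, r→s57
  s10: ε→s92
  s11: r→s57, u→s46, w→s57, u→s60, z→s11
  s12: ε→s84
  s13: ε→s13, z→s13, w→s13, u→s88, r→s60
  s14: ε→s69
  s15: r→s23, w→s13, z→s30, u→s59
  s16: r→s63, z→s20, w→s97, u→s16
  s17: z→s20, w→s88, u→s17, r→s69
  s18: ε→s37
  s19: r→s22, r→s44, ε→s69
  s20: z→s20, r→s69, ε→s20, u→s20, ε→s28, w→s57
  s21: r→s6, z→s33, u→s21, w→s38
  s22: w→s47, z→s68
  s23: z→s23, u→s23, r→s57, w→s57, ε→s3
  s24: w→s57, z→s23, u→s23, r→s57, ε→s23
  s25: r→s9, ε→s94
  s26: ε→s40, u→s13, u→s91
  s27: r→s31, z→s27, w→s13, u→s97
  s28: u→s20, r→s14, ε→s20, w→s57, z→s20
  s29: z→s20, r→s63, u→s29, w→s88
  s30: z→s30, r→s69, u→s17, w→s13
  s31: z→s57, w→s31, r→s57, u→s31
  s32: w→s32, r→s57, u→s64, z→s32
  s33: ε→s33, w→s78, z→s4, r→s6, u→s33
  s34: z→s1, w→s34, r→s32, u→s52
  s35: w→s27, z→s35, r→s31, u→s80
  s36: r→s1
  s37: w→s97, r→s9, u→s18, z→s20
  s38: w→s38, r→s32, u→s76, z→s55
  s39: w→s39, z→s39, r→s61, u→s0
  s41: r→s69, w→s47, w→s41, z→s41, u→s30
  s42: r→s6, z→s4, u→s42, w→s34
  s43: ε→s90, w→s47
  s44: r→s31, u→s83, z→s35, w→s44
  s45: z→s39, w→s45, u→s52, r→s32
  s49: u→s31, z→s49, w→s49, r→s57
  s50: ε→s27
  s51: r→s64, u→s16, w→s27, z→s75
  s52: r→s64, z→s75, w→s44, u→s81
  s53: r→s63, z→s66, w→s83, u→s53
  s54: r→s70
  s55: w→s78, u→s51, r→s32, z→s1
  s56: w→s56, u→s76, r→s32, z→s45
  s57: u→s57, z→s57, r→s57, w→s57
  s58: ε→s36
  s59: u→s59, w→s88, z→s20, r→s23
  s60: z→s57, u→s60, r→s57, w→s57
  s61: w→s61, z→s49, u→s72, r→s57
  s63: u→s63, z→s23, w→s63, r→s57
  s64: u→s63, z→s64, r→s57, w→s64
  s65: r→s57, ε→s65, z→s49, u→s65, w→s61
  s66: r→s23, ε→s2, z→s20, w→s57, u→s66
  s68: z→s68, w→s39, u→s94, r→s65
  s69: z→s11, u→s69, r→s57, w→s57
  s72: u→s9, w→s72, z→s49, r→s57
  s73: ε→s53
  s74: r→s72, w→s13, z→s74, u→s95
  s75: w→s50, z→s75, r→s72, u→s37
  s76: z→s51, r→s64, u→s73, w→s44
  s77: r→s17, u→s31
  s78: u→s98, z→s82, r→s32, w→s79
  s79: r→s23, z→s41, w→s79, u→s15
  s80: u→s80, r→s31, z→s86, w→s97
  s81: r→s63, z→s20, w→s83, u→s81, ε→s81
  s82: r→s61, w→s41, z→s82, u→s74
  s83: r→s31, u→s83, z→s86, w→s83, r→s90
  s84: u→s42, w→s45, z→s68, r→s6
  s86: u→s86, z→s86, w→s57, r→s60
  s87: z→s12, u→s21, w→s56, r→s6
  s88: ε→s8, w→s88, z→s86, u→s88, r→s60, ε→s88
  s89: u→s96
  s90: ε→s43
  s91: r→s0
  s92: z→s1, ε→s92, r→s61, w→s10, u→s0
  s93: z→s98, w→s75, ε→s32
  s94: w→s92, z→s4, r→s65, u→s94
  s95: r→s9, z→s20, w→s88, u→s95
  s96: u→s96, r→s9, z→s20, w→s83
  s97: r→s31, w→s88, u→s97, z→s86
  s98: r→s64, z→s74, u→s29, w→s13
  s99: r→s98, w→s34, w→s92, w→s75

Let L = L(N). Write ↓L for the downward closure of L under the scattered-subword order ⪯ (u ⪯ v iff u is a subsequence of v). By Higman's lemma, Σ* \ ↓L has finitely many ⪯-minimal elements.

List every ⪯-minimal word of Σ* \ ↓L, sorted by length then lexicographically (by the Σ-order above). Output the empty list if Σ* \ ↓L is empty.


Antichain: [rr, wuwrz, wuuzw, zzrzuz, uzwwrw].

|Q|=100, |F|=67, |δ|=328 (32 ε).
min D↑ (64 st, q0=0, F={12}): 0:w→1,z→2,u→3,r→4 1:w→1,z→5,u→6,r→7 2:w→5,z→8,u→9,r→4 3:w→10,z→11,u→3,r→4 4:w→7,z→4,u→4,r→12 5:w→5,z→13,u→14,r→7 6:w→15,z→16,u→17,r→18 7:w→7,z→7,u→18,r→12 8:w→13,z→8,u→19,r→20 9:w→21,z→22,u→9,r→4 10:w→10,z→23,u→6,r→7 11:w→24,z→22,u→11,r→4 12:w→12,z→12,u→12,r→12 13:w→13,z→13,u→25,r→26 14:w→15,z→27,u→28,r→18 15:w→15,z→29,u→30,r→31 16:w→32,z→27,u→33,r→18 17:w→30,z→34,u→17,r→35 18:w→18,z→18,u→35,r→12 19:w→36,z→22,u→19,r→20 20:w→26,z→37,u→20,r→12 21:w→21,z→38,u→14,r→7 22:w→39,z→22,u→22,r→20 23:w→24,z→38,u→16,r→7 24:w→40,z→39,u→41,r→7 25:w→15,z→27,u→42,r→43 26:w→26,z→37,u→43,r→12 27:w→32,z→27,u→44,r→43 28:w→30,z→45,u→28,r→35 29:w→32,z→29,u→46,r→31 30:w→30,z→47,u→30,r→31 31:w→31,z→12,u→31,r→12 32:w→48,z→32,u→49,r→31 33:w→49,z→45,u→33,r→35 34:w→12,z→45,u→34,r→50 35:w→35,z→50,u→35,r→12 36:w→36,z→38,u→25,r→26 37:w→37,z→37,u→31,r→12 38:w→39,z→38,u→27,r→26 39:w→51,z→39,u→52,r→26 40:w→40,z→51,u→53,r→50 41:w→48,z→52,u→54,r→18 42:w→30,z→45,u→42,r→55 43:w→43,z→37,u→55,r→12 44:w→49,z→45,u→44,r→55 45:w→12,z→45,u→45,r→56 46:w→49,z→47,u→46,r→31 47:w→12,z→47,u→47,r→57 48:w→48,z→48,u→58,r→57 49:w→58,z→47,u→49,r→31 50:w→12,z→50,u→50,r→12 51:w→51,z→51,u→59,r→56 52:w→48,z→52,u→60,r→43 53:w→48,z→59,u→61,r→50 54:w→58,z→45,u→54,r→35 55:w→55,z→62,u→55,r→12 56:w→12,z→62,u→56,r→12 57:w→12,z→12,u→57,r→12 58:w→58,z→47,u→58,r→57 59:w→48,z→59,u→63,r→56 60:w→58,z→45,u→60,r→55 61:w→58,z→45,u→61,r→50 62:w→12,z→62,u→57,r→12 63:w→58,z→45,u→63,r→56 (ε-aug+det+¬).
'rr': |S_i|=[79, 22, 1] end={s57} ∉↓L; 2/2 deletions ∈↓L.
'wuwrz': run [79, 68, 53, 27, 6, 1] end={s57} rej; 5/5 del acc.
'wuuzw': run [79, 68, 53, 36, 14, 1] end={s57} ∉↓L; 5/5 del acc.
'zzrzuz': |S_i|=[79, 72, 53, 15, 6, 4, 1] end={s57} — reject; 6/6 del acc.
'uzwwrw': N↓-sim [79, 72, 54, 39, 30, 9, 1] end={s57} ∉↓L; 6/6 single-dels accept.
5 obstructions.


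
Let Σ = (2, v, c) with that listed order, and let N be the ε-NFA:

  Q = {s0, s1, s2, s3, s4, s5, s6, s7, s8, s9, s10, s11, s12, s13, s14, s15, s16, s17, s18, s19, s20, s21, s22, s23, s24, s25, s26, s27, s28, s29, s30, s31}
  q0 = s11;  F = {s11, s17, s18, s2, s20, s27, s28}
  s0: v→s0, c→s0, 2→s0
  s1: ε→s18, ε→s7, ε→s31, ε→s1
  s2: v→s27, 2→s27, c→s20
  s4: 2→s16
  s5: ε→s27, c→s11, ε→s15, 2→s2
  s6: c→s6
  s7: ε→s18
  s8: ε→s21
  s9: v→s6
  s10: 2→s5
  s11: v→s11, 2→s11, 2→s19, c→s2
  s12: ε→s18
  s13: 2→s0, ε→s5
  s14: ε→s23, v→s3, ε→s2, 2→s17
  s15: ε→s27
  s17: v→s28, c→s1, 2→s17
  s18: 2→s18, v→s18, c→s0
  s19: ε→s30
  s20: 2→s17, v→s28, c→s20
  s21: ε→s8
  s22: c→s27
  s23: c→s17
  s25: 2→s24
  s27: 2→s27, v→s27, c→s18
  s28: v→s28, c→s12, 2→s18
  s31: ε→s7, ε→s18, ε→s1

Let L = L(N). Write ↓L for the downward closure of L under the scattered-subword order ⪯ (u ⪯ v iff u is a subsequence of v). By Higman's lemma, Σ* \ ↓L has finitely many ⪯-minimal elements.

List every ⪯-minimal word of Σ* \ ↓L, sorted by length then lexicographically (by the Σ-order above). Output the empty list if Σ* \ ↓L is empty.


min(Σ*\↓L) = [c2cc, cvcc, ccv2c].

|Q|=32, |F|=7, |δ|=55 (18 ε).
min D↑ (8 st, q0=0, F={7}): 0:2→0,v→0,c→1 1:2→2,v→2,c→3 2:2→2,v→2,c→4 3:2→5,v→6,c→3 4:2→4,v→4,c→7 5:2→5,v→6,c→4 6:2→4,v→6,c→4 7:2→7,v→7,c→7.
'c2cc': run [14, 11, 9, 6, 1] end={s0} — reject; 4/4 deletions ∈↓L.
'cvcc': run [14, 11, 5, 3, 1] end={s0} rej; 4/4 deletions ∈↓L.
'ccv2c': N↓-sim [14, 11, 9, 4, 2, 1] end={s0} rej; 5/5 del acc.
3 minimals (antichain).


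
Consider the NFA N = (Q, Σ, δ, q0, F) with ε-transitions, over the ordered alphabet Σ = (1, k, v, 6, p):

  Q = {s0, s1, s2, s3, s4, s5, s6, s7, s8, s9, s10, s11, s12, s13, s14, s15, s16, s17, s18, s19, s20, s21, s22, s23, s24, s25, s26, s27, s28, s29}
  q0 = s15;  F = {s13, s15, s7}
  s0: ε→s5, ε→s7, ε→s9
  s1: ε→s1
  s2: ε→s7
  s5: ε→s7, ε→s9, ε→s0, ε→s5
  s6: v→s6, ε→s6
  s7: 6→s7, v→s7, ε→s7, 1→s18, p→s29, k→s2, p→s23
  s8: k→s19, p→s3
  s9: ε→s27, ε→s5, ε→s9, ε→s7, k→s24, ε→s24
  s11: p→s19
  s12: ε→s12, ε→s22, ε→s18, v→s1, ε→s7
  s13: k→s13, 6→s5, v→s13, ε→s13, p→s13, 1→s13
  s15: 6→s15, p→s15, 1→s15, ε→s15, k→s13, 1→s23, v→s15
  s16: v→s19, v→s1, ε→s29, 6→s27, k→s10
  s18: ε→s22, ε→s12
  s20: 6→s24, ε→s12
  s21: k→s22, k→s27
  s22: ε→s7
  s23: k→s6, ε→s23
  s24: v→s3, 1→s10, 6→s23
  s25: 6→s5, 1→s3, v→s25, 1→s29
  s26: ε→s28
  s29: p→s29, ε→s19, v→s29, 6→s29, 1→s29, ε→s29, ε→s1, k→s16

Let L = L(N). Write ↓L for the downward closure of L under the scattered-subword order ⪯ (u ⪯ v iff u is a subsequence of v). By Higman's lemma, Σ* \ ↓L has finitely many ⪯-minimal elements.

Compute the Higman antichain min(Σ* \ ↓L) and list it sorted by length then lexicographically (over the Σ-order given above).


|Q|=30, |F|=3, |δ|=75 (32 ε).
min D↑ (4 st, q0=0, F={3}): 0:1→0,k→1,v→0,6→0,p→0 1:1→1,k→1,v→1,6→2,p→1 2:1→2,k→2,v→2,6→2,p→3 3:1→3,k→3,v→3,6→3,p→3.
'k6p': run [20, 19, 18, 8] end={s1,s10,s16,s19,s23,s27,s29,s6} — reject; 3/3 deletions ∈↓L.
1 minimals (antichain).

min(Σ*\↓L) = [k6p].


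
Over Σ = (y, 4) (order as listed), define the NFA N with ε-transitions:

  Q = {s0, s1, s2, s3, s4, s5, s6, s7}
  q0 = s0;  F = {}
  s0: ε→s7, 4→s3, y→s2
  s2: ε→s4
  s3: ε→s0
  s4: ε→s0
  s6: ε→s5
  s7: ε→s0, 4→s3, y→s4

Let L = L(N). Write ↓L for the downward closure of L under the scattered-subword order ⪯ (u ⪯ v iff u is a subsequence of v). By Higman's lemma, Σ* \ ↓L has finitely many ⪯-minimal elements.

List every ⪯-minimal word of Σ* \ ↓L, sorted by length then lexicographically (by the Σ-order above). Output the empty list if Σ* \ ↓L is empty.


Antichain: [ε].

|Q|=8, |F|=0, |δ|=10 (6 ε).
min D↑ (1 st, q0=0, F={0}): 0:y→0,4→0.
ε ∈ L(D↑) ⇒ ↓L = ∅.


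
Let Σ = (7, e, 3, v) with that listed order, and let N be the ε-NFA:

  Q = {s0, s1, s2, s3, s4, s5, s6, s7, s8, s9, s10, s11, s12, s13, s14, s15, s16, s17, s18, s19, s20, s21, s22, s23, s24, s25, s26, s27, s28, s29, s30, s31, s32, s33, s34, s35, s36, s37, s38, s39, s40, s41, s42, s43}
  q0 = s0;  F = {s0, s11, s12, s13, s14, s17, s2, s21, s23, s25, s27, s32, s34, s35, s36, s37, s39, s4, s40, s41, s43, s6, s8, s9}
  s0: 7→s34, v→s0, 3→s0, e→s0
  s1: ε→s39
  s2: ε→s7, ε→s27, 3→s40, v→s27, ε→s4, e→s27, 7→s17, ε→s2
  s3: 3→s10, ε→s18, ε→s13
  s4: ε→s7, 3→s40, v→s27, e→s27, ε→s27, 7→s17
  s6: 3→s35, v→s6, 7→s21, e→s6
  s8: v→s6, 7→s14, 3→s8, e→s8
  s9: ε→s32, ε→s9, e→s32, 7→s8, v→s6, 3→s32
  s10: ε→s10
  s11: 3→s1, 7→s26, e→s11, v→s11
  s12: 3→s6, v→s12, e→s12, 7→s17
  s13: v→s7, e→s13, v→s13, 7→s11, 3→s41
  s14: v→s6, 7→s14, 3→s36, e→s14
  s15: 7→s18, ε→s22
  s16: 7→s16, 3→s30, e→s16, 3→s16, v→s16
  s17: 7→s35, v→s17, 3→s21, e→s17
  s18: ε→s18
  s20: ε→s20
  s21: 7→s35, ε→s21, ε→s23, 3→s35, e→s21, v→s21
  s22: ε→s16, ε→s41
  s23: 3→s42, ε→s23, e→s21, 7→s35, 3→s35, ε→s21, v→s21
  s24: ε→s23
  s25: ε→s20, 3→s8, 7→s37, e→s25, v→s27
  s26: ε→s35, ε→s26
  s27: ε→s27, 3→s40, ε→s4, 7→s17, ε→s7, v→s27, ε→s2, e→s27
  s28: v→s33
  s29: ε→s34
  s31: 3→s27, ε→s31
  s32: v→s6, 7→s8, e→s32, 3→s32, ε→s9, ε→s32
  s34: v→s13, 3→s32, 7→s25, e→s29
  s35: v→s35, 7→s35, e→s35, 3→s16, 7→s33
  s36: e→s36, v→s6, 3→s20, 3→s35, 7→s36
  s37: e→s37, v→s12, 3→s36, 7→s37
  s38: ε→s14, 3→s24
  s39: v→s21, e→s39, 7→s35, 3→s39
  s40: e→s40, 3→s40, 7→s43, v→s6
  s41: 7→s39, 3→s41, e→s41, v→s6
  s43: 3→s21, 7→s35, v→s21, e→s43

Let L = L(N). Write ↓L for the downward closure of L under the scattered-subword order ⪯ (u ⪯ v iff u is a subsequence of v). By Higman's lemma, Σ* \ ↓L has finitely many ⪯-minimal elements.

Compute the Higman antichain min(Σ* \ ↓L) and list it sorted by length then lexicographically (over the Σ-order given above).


A = [73v33, 7v773, 777333].

|Q|=44, |F|=24, |δ|=144 (34 ε).
min D↑ (21 st, q0=0, F={20}): 0:7→1,e→0,3→0,v→0 1:7→2,e→1,3→3,v→4 2:7→5,e→2,3→6,v→7 3:7→6,e→3,3→3,v→8 4:7→9,e→4,3→10,v→4 5:7→5,e→5,3→11,v→12 6:7→13,e→6,3→6,v→8 7:7→14,e→7,3→15,v→7 8:7→16,e→8,3→17,v→8 9:7→17,e→9,3→18,v→9 10:7→18,e→10,3→10,v→8 11:7→11,e→11,3→17,v→8 12:7→14,e→12,3→8,v→12 13:7→13,e→13,3→11,v→8 14:7→17,e→14,3→16,v→14 15:7→19,e→15,3→15,v→8 16:7→17,e→16,3→17,v→16 17:7→17,e→17,3→20,v→17 18:7→17,e→18,3→18,v→16 19:7→17,e→19,3→16,v→16 20:7→20,e→20,3→20,v→20.
'73v33': |S_i|=[33, 32, 19, 8, 5, 2] end={s16,s30} ∉↓L; 5/5 single-dels accept.
'7v773': |S_i|=[33, 32, 22, 13, 5, 2] end={s16,s30} rej; 5/5 deletions ∈↓L.
'777333': run [33, 32, 26, 16, 10, 6, 2] end={s16,s30} — reject; 6/6 single-dels accept.
3 obstructions.


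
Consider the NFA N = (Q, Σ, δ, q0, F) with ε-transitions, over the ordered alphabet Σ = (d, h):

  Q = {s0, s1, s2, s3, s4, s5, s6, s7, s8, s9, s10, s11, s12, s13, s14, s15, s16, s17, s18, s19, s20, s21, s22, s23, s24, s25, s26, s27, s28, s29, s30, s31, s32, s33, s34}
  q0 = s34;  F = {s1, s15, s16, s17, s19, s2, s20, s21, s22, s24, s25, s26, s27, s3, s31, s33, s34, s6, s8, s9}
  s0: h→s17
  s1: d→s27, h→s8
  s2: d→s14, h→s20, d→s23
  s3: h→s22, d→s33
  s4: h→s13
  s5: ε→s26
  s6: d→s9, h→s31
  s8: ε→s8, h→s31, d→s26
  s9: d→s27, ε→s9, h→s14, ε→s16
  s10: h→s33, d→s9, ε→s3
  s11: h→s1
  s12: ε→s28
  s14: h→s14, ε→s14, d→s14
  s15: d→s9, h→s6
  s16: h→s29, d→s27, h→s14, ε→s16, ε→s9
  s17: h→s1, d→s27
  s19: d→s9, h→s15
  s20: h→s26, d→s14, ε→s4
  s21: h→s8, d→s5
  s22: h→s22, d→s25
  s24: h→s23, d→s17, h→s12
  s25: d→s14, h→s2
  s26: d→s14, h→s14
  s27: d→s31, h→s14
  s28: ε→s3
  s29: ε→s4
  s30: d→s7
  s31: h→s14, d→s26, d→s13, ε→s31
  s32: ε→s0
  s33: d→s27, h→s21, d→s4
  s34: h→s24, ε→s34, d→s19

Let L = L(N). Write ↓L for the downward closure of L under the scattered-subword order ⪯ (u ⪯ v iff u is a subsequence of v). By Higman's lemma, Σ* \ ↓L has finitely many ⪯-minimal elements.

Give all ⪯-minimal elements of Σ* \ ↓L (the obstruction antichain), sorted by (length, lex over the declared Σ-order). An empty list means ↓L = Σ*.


Antichain: [ddh, dhhhh, hhhdd, dddddd, hddddd].

|Q|=35, |F|=20, |δ|=68 (15 ε).
min D↑ (20 st, q0=0, F={8}): 0:d→1,h→2 1:d→3,h→4 2:d→5,h→6 3:d→7,h→8 4:d→3,h→9 5:d→7,h→10 6:d→11,h→12 7:d→13,h→8 8:d→8,h→8 9:d→3,h→13 10:d→7,h→14 11:d→7,h→15 12:d→16,h→12 13:d→17,h→8 14:d→17,h→13 15:d→17,h→14 16:d→8,h→18 17:d→8,h→8 18:d→8,h→19 19:d→8,h→17.
'ddh': run [28, 22, 11, 4] end={s13,s14,s29,s4} rej; 3/3 single-dels accept.
'dhhhh': N↓-sim [28, 22, 18, 12, 6, 2] end={s13,s14} rej; 5/5 del acc.
'hhhdd': N↓-sim [28, 26, 23, 14, 9, 2] end={s14,s23} rej; 5/5 del acc.
'dddddd': |S_i|=[28, 22, 11, 5, 4, 3, 1] end={s14} rej; 6/6 del acc.
'hddddd': run [28, 26, 19, 8, 4, 3, 1] end={s14} ∉↓L; 6/6 single-dels accept.
5 words, ⪯-incomp.
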